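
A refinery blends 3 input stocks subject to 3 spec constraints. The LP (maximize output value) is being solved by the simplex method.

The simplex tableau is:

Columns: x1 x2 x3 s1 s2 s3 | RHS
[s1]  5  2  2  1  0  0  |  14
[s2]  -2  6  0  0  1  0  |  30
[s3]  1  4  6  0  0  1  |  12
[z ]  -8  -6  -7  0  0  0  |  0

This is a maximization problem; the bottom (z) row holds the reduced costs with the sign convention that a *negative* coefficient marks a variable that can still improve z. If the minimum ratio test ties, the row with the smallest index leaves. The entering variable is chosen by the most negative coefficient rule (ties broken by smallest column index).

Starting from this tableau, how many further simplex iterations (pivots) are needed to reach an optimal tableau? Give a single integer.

3

pivot: x1 in, s1 out → z = 112/5
pivot: x3 in, s3 out → z = 401/14
pivot: x2 in, x3 out → z = 266/9
No improving column remains; optimal.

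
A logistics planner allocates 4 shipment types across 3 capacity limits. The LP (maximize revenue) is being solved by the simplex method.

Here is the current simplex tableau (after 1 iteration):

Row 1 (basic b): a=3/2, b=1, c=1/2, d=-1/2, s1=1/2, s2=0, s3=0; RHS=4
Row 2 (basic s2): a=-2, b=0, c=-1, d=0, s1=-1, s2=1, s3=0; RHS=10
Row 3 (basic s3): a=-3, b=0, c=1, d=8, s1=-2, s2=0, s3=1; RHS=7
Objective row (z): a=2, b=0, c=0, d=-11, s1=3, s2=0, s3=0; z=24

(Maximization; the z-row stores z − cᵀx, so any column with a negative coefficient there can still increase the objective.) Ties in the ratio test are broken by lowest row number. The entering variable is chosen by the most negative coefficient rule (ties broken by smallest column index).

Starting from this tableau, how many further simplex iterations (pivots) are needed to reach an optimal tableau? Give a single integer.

2

pivot: d in, s3 out → z = 269/8
pivot: a in, b out → z = 857/21
No improving column remains; optimal.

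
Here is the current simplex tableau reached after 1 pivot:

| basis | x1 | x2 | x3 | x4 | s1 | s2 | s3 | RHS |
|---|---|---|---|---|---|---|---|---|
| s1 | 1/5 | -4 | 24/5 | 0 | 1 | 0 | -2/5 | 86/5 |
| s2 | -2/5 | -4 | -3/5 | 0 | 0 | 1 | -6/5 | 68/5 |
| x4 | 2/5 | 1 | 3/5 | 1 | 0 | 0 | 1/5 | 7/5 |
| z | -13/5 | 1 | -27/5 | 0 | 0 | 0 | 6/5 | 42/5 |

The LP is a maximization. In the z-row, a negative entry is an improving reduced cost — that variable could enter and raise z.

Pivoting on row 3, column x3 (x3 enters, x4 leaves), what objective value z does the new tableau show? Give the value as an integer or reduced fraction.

Minimum ratio for x3: (7/5)/(3/5) = 7/3.
z changes by −(z-row coeff of x3)·ratio = −(-27/5)·(7/3) = 63/5.
New z = 42/5 + (63/5) = 21.

21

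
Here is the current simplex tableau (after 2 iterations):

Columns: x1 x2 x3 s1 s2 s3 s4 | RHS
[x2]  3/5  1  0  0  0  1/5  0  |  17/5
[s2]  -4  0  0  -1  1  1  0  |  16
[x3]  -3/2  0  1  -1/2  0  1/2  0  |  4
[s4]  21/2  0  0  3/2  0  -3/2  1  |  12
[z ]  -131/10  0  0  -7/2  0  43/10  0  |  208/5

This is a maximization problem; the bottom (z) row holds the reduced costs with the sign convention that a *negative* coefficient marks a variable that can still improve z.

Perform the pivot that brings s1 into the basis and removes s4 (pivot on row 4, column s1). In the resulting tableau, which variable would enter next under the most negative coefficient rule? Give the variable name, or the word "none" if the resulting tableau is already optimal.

Pivot element 3/2. New z-row = old z-row − (-7/2)·(row 4/(3/2)).
Updated z-row coefficients: x1: 57/5, x2: 0, x3: 0, s1: 0, s2: 0, s3: 4/5, s4: 7/3.
No coefficient is strictly negative; the tableau after this pivot is optimal.

none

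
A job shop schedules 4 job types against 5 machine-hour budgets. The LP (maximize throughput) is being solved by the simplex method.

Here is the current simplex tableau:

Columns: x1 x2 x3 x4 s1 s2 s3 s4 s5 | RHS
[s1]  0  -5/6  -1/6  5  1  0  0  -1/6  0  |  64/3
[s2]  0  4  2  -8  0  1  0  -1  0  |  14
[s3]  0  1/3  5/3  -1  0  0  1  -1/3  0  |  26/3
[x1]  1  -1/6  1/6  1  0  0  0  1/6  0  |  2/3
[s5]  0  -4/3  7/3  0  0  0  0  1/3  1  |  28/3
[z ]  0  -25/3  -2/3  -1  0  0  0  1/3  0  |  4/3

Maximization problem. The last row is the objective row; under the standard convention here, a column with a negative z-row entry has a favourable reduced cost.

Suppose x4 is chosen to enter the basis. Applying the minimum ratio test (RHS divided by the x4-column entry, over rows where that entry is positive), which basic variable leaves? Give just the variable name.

x1

Ratios: row 1 (s1): (64/3)/5 = 64/15; row 2 (s2): entry -8 ≤ 0, skip; row 3 (s3): entry -1 ≤ 0, skip; row 4 (x1): (2/3)/1 = 2/3; row 5 (s5): entry 0 ≤ 0, skip.
Minimum ratio 2/3 is in the x1 row, so x1 leaves.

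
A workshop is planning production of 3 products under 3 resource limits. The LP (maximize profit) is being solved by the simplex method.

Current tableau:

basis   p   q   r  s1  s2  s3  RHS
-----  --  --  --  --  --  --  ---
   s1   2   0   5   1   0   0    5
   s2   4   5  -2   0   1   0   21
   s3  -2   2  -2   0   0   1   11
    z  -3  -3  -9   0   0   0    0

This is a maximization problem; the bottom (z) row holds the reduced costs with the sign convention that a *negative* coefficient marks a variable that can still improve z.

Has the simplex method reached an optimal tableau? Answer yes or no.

Column p has objective-row coefficient -3, which is negative; an improving pivot exists, so not yet optimal.

no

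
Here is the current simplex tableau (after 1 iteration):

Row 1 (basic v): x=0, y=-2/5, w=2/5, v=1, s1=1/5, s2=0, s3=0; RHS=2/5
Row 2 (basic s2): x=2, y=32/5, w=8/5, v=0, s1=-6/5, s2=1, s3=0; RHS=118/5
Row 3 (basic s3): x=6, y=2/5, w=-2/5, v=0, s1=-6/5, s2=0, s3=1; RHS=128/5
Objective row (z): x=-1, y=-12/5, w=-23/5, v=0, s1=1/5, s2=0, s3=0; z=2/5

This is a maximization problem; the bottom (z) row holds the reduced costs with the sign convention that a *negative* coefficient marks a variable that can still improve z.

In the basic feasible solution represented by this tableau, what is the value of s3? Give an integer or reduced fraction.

128/5

s3 is basic (row 3); its value is the RHS of that row: 128/5.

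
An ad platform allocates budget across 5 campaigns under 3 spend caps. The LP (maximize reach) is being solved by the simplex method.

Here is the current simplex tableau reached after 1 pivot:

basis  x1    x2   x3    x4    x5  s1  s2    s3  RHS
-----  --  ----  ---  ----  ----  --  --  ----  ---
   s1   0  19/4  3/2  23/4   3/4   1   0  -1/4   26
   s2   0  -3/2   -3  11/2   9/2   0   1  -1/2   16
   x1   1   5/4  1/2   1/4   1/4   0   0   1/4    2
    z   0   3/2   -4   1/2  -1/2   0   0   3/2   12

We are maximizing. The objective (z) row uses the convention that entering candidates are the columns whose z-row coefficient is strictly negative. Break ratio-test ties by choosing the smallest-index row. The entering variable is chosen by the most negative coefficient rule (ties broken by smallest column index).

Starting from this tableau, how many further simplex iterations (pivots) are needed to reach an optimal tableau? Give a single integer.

pivot: x3 in, x1 out → z = 28
No improving column remains; optimal.

1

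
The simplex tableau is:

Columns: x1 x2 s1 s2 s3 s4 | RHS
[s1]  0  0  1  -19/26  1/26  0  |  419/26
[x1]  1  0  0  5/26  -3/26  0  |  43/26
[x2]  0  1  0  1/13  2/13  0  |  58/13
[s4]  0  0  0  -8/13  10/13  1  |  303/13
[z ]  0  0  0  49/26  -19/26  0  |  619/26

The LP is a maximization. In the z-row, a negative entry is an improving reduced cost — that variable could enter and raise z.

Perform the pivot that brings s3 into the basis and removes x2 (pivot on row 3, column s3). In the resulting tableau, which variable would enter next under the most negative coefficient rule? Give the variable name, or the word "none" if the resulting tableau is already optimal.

none

Pivot element 2/13. New z-row = old z-row − (-19/26)·(row 3/(2/13)).
Updated z-row coefficients: x1: 0, x2: 19/4, s1: 0, s2: 9/4, s3: 0, s4: 0.
No coefficient is strictly negative; the tableau after this pivot is optimal.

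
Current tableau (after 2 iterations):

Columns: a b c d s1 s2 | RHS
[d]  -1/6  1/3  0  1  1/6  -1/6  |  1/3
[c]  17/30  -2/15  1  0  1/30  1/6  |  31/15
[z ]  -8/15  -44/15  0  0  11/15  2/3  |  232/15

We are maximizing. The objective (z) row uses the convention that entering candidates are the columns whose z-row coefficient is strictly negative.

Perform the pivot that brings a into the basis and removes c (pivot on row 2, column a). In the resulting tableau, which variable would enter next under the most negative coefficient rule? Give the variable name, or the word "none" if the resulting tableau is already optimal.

Pivot element 17/30. New z-row = old z-row − (-8/15)·(row 2/(17/30)).
Updated z-row coefficients: a: 0, b: -52/17, c: 16/17, d: 0, s1: 13/17, s2: 14/17.
The most negative is -52/17 in column b, so b would enter next.

b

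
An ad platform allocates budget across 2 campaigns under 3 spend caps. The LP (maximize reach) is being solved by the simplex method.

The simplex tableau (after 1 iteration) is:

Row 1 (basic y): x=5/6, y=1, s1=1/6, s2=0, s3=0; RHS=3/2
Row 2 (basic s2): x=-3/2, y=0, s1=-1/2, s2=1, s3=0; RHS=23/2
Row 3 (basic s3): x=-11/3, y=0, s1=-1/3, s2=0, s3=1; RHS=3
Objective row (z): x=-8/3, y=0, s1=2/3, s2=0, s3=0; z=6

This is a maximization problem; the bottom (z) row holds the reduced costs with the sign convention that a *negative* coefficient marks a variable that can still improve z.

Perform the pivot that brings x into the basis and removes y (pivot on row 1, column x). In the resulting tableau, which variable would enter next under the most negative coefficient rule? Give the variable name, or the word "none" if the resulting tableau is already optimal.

none

Pivot element 5/6. New z-row = old z-row − (-8/3)·(row 1/(5/6)).
Updated z-row coefficients: x: 0, y: 16/5, s1: 6/5, s2: 0, s3: 0.
No coefficient is strictly negative; the tableau after this pivot is optimal.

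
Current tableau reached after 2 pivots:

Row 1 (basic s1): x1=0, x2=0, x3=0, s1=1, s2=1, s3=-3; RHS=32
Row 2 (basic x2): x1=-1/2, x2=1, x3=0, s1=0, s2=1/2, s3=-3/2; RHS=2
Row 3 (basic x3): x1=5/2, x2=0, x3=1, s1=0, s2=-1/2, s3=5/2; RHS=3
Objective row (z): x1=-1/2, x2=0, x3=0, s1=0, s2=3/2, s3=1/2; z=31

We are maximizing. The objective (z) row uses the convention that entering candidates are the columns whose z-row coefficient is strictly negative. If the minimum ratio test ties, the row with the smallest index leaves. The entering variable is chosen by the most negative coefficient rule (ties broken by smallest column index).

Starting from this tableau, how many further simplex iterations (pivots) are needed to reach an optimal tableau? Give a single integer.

1

pivot: x1 in, x3 out → z = 158/5
No improving column remains; optimal.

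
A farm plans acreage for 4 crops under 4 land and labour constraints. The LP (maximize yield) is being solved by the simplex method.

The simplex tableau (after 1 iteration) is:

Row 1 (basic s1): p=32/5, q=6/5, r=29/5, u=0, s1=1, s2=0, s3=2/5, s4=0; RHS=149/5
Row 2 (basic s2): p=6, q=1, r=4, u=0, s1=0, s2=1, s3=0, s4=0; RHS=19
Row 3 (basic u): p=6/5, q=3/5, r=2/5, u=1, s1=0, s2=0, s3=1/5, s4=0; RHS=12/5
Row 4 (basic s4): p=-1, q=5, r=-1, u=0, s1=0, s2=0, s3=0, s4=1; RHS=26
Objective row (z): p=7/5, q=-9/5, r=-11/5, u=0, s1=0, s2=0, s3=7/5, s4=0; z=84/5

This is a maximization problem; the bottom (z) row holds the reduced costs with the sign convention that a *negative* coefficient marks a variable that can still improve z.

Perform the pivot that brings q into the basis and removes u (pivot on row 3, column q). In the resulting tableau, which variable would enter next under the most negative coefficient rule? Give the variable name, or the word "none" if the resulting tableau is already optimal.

Pivot element 3/5. New z-row = old z-row − (-9/5)·(row 3/(3/5)).
Updated z-row coefficients: p: 5, q: 0, r: -1, u: 3, s1: 0, s2: 0, s3: 2, s4: 0.
The most negative is -1 in column r, so r would enter next.

r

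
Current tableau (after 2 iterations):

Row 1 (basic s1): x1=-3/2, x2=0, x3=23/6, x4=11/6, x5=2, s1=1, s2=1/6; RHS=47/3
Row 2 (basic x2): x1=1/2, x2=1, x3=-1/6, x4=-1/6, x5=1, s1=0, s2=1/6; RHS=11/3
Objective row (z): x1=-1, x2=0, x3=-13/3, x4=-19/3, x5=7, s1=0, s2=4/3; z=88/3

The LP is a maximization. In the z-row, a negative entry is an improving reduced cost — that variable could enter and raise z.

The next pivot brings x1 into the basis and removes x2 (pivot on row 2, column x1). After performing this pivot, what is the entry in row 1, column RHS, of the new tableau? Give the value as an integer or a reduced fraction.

Pivot element is row 2, column x1: 1/2.
Normalize row 2: new (row 2, RHS) = (11/3)/(1/2) = 22/3.
row 1 ← row 1 − (-3/2)·(new row 2): 47/3 − (-3/2)·(22/3) = 80/3.

80/3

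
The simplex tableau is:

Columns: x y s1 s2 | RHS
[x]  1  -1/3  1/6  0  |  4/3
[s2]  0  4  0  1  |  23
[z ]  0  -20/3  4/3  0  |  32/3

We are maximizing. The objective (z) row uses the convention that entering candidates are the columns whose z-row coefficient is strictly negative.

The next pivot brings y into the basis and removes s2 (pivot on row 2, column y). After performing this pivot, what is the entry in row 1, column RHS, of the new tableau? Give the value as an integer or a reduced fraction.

13/4

Pivot element is row 2, column y: 4.
Normalize row 2: new (row 2, RHS) = 23/4 = 23/4.
row 1 ← row 1 − (-1/3)·(new row 2): 4/3 − (-1/3)·(23/4) = 13/4.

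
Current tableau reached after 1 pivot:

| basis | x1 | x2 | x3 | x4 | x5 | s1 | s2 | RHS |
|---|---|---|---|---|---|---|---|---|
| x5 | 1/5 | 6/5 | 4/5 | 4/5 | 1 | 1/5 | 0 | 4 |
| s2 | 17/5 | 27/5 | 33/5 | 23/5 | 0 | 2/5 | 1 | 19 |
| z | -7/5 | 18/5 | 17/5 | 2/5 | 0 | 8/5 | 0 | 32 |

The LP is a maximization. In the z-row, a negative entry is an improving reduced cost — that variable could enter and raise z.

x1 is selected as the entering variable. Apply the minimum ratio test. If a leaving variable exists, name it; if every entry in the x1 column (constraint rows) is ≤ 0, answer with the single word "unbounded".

s2

Ratios: row 1 (x5): 4/(1/5) = 20; row 2 (s2): 19/(17/5) = 95/17.
Minimum ratio is in the s2 row, so s2 leaves.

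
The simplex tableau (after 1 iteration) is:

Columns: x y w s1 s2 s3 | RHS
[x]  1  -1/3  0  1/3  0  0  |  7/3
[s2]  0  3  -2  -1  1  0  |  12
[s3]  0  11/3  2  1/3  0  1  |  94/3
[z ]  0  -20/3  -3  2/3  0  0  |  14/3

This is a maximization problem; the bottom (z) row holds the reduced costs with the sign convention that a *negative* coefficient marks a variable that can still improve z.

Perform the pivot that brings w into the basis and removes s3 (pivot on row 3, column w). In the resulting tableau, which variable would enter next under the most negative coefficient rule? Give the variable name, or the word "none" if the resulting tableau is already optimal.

Pivot element 2. New z-row = old z-row − (-3)·(row 3/2).
Updated z-row coefficients: x: 0, y: -7/6, w: 0, s1: 7/6, s2: 0, s3: 3/2.
The most negative is -7/6 in column y, so y would enter next.

y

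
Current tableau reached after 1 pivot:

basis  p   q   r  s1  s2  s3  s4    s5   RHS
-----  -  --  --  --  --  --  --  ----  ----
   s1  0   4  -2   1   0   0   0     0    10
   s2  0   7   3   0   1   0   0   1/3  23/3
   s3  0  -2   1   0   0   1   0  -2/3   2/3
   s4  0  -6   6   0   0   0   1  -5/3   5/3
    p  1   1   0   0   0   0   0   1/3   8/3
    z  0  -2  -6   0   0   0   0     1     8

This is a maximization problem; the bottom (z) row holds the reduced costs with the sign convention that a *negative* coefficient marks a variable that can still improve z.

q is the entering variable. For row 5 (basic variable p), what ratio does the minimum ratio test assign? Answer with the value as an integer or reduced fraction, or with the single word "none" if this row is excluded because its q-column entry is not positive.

8/3

Ratio = RHS / (q entry) = (8/3) / 1 = 8/3.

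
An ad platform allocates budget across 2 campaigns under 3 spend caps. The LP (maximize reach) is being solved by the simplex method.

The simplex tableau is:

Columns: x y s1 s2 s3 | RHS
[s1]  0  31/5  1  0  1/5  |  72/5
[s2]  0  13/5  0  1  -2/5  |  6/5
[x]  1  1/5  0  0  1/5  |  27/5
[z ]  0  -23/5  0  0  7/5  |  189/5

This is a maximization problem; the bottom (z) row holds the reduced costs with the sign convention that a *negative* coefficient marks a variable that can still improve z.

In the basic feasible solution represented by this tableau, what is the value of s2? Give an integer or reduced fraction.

s2 is basic (row 2); its value is the RHS of that row: 6/5.

6/5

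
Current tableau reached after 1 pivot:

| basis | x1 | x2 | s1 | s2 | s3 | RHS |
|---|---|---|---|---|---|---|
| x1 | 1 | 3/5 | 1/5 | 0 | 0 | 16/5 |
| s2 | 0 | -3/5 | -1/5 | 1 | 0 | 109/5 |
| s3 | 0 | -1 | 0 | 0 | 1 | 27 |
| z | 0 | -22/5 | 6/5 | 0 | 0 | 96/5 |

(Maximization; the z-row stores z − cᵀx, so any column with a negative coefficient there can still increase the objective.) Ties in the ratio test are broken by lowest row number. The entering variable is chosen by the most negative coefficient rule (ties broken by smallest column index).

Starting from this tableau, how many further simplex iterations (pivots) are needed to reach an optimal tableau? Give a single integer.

1

pivot: x2 in, x1 out → z = 128/3
No improving column remains; optimal.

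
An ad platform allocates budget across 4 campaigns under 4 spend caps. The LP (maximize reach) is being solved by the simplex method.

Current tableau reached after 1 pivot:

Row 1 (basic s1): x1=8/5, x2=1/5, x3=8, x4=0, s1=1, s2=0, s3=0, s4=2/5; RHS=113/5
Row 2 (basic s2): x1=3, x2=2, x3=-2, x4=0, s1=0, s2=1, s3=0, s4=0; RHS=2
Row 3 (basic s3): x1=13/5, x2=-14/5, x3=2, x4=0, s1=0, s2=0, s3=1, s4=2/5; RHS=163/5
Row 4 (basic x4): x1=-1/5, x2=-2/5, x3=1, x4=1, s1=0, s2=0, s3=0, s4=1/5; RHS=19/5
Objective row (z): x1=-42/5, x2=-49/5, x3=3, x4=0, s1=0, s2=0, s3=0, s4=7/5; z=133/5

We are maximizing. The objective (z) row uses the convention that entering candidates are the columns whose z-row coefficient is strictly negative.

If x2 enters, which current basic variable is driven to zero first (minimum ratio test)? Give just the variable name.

Ratios: row 1 (s1): (113/5)/(1/5) = 113; row 2 (s2): 2/2 = 1; row 3 (s3): entry -14/5 ≤ 0, skip; row 4 (x4): entry -2/5 ≤ 0, skip.
Minimum ratio 1 is in the s2 row, so s2 leaves.

s2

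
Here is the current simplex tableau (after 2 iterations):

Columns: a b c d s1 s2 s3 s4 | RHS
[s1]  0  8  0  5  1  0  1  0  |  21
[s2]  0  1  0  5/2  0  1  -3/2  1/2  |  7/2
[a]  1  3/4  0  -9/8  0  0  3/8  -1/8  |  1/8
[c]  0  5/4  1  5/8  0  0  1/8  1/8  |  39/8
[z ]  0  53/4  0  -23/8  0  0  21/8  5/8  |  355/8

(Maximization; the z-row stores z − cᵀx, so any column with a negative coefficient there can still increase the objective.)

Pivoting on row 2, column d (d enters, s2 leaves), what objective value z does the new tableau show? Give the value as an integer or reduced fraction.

242/5

Minimum ratio for d: (7/2)/(5/2) = 7/5.
z changes by −(z-row coeff of d)·ratio = −(-23/8)·(7/5) = 161/40.
New z = 355/8 + (161/40) = 242/5.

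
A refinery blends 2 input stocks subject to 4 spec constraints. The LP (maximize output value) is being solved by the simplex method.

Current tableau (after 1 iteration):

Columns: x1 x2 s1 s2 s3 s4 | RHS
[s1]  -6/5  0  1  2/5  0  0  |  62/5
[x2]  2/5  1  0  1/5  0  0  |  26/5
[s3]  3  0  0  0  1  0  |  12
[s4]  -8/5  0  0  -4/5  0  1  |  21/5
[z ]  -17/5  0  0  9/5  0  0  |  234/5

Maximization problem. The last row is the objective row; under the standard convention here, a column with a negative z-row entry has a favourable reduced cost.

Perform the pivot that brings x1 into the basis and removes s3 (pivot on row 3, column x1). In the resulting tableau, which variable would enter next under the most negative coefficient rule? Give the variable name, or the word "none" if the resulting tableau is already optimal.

none

Pivot element 3. New z-row = old z-row − (-17/5)·(row 3/3).
Updated z-row coefficients: x1: 0, x2: 0, s1: 0, s2: 9/5, s3: 17/15, s4: 0.
No coefficient is strictly negative; the tableau after this pivot is optimal.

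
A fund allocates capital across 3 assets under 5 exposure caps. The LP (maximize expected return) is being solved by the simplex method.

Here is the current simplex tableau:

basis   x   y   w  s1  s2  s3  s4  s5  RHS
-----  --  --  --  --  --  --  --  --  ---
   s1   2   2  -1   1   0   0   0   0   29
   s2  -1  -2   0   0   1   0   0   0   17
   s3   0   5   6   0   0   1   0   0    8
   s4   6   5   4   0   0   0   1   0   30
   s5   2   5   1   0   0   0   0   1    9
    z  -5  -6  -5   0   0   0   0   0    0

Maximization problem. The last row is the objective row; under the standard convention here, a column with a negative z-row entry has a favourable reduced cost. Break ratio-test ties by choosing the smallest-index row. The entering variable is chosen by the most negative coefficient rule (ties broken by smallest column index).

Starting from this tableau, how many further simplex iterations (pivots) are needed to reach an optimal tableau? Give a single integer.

pivot: y in, s3 out → z = 48/5
pivot: x in, s5 out → z = 121/10
pivot: w in, y out → z = 155/6
No improving column remains; optimal.

3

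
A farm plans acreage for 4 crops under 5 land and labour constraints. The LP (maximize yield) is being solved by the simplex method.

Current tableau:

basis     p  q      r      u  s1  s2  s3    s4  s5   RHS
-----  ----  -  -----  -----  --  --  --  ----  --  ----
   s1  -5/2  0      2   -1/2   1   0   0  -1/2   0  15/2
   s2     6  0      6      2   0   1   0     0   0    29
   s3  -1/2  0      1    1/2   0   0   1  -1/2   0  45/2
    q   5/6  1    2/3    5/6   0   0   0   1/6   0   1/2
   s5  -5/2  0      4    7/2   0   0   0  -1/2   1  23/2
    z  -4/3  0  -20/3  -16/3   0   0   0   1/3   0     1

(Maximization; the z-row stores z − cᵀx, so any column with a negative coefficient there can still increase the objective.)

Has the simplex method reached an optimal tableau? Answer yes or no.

Column p has objective-row coefficient -4/3, which is negative; an improving pivot exists, so not yet optimal.

no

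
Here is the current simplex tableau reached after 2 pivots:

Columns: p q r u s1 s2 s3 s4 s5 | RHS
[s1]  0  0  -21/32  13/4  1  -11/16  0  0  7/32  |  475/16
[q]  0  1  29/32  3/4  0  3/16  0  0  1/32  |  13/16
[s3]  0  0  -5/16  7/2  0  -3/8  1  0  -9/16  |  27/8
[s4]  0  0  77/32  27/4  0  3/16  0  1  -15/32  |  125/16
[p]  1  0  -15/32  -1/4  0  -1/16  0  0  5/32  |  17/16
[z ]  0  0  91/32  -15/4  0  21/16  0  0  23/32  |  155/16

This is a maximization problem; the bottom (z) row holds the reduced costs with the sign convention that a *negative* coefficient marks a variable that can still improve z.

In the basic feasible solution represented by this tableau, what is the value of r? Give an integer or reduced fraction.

0

r is nonbasic (not in the basis column), so its value in the current BFS is 0.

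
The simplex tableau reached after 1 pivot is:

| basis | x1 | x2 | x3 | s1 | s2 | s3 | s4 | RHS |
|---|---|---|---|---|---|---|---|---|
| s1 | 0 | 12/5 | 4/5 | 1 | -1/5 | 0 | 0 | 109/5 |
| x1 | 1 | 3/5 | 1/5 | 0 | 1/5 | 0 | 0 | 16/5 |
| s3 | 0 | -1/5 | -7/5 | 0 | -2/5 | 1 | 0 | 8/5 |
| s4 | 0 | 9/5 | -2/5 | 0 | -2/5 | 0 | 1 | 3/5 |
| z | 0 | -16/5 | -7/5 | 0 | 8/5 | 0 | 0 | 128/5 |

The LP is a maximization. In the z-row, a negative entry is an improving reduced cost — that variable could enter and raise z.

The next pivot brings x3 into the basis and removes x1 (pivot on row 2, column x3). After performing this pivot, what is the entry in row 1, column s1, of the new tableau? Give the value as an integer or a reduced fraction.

Pivot element is row 2, column x3: 1/5.
Normalize row 2: new (row 2, s1) = 0/(1/5) = 0.
row 1 ← row 1 − (4/5)·(new row 2): 1 − (4/5)·0 = 1.

1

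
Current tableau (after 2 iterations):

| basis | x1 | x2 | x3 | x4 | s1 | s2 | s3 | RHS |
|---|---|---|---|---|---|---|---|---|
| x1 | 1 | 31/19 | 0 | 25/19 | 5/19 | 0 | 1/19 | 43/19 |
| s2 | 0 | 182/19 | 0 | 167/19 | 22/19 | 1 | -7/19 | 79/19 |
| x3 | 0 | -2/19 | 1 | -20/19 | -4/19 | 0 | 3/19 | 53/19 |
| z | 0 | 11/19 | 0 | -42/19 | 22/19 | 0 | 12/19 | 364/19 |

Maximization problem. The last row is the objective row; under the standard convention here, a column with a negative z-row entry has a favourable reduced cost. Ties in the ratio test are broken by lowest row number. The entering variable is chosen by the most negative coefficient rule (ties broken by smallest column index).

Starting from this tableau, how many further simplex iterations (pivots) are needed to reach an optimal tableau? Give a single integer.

1

pivot: x4 in, s2 out → z = 3374/167
No improving column remains; optimal.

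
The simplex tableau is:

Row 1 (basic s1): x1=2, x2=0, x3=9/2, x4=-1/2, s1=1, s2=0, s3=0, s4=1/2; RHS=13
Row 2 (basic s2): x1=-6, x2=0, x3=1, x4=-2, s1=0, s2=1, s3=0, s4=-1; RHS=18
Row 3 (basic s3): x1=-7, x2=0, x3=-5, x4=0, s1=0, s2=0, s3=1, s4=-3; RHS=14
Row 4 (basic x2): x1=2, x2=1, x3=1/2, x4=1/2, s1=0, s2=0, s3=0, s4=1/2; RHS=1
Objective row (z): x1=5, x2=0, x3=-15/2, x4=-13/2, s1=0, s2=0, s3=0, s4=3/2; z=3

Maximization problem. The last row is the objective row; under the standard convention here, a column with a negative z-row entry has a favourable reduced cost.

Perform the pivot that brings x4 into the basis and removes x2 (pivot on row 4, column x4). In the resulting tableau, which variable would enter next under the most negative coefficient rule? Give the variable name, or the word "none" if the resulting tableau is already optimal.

Pivot element 1/2. New z-row = old z-row − (-13/2)·(row 4/(1/2)).
Updated z-row coefficients: x1: 31, x2: 13, x3: -1, x4: 0, s1: 0, s2: 0, s3: 0, s4: 8.
The most negative is -1 in column x3, so x3 would enter next.

x3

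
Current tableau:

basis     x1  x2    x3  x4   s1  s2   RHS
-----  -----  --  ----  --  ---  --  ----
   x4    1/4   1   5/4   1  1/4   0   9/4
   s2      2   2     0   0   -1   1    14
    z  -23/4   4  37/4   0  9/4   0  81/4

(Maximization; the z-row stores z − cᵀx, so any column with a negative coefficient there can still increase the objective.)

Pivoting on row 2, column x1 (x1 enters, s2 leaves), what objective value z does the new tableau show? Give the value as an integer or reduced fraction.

Minimum ratio for x1: 14/2 = 7.
z changes by −(z-row coeff of x1)·ratio = −(-23/4)·7 = 161/4.
New z = 81/4 + (161/4) = 121/2.

121/2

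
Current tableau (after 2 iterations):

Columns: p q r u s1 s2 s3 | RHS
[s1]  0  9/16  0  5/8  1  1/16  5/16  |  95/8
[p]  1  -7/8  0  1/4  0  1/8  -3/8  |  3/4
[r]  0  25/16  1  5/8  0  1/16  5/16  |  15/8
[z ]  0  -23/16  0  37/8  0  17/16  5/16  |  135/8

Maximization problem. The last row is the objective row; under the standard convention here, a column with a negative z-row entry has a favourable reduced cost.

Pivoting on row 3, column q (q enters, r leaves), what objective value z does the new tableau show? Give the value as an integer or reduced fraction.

Minimum ratio for q: (15/8)/(25/16) = 6/5.
z changes by −(z-row coeff of q)·ratio = −(-23/16)·(6/5) = 69/40.
New z = 135/8 + (69/40) = 93/5.

93/5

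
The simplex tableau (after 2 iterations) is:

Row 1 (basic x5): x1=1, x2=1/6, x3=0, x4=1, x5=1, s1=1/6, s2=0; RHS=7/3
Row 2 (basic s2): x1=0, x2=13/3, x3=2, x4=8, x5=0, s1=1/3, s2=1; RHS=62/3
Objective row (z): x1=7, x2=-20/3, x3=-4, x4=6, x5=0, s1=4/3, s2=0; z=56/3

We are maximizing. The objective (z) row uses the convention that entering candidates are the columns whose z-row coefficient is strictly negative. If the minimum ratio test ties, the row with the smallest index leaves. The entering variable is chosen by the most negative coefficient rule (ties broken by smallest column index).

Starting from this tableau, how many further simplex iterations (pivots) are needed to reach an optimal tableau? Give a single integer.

pivot: x2 in, s2 out → z = 656/13
pivot: x3 in, x2 out → z = 60
No improving column remains; optimal.

2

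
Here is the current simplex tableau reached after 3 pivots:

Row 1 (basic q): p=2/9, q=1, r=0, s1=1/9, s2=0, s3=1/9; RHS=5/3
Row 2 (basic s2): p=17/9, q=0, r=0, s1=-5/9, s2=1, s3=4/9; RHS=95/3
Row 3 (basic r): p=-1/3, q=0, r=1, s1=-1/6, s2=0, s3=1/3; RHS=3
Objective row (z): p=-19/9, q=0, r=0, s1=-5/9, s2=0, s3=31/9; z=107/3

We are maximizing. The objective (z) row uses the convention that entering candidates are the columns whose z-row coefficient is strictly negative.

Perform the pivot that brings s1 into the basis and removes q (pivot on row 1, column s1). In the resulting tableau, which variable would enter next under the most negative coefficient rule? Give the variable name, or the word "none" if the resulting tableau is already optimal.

Pivot element 1/9. New z-row = old z-row − (-5/9)·(row 1/(1/9)).
Updated z-row coefficients: p: -1, q: 5, r: 0, s1: 0, s2: 0, s3: 4.
The most negative is -1 in column p, so p would enter next.

p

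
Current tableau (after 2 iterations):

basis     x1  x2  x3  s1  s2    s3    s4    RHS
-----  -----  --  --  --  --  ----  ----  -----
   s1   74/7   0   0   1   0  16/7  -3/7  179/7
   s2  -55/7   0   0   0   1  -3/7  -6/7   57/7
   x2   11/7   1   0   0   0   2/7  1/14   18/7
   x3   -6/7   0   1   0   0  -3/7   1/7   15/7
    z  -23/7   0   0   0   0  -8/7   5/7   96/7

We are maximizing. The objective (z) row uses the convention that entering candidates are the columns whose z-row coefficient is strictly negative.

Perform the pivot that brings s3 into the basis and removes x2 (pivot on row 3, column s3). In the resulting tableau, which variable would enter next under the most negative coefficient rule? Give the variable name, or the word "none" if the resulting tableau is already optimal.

none

Pivot element 2/7. New z-row = old z-row − (-8/7)·(row 3/(2/7)).
Updated z-row coefficients: x1: 3, x2: 4, x3: 0, s1: 0, s2: 0, s3: 0, s4: 1.
No coefficient is strictly negative; the tableau after this pivot is optimal.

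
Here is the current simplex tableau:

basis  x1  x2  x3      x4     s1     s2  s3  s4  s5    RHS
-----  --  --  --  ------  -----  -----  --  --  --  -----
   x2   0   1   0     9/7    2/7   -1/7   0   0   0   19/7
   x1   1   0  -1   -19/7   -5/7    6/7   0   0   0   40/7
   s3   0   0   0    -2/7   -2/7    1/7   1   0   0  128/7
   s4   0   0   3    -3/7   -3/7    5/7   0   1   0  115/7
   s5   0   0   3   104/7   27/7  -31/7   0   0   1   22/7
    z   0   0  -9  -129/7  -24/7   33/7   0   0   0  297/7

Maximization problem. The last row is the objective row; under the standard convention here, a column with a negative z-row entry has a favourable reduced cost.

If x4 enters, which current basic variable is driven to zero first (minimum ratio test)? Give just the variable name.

Ratios: row 1 (x2): (19/7)/(9/7) = 19/9; row 2 (x1): entry -19/7 ≤ 0, skip; row 3 (s3): entry -2/7 ≤ 0, skip; row 4 (s4): entry -3/7 ≤ 0, skip; row 5 (s5): (22/7)/(104/7) = 11/52.
Minimum ratio 11/52 is in the s5 row, so s5 leaves.

s5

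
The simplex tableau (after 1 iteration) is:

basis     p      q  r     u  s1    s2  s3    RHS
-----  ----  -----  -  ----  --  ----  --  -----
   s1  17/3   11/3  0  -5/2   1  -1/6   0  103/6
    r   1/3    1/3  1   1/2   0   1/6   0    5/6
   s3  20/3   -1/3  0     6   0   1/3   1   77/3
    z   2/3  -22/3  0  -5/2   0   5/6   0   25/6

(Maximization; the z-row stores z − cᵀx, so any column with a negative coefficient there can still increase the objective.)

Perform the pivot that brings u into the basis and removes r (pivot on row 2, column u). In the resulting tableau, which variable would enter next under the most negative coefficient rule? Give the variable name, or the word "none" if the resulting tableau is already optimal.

Pivot element 1/2. New z-row = old z-row − (-5/2)·(row 2/(1/2)).
Updated z-row coefficients: p: 7/3, q: -17/3, r: 5, u: 0, s1: 0, s2: 5/3, s3: 0.
The most negative is -17/3 in column q, so q would enter next.

q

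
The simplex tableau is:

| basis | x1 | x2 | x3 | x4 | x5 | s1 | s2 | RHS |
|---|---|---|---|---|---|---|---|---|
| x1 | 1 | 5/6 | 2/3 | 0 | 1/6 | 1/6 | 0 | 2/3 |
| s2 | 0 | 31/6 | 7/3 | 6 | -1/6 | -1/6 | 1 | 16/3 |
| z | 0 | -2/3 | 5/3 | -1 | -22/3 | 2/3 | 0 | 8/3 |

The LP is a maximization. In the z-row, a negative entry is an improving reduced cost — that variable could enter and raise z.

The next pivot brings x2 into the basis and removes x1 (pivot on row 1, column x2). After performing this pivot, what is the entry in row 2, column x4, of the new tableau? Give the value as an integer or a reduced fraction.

6

Pivot element is row 1, column x2: 5/6.
Normalize row 1: new (row 1, x4) = 0/(5/6) = 0.
row 2 ← row 2 − (31/6)·(new row 1): 6 − (31/6)·0 = 6.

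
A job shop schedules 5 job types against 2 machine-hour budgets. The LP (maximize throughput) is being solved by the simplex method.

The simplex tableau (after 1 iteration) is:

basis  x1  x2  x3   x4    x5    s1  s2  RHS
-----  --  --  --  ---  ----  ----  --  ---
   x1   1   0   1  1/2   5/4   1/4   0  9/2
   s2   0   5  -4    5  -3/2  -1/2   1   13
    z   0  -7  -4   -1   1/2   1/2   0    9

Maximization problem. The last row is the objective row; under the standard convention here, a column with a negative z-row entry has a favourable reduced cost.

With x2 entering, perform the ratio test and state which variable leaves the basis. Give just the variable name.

s2

Ratios: row 1 (x1): entry 0 ≤ 0, skip; row 2 (s2): 13/5 = 13/5.
Minimum ratio 13/5 is in the s2 row, so s2 leaves.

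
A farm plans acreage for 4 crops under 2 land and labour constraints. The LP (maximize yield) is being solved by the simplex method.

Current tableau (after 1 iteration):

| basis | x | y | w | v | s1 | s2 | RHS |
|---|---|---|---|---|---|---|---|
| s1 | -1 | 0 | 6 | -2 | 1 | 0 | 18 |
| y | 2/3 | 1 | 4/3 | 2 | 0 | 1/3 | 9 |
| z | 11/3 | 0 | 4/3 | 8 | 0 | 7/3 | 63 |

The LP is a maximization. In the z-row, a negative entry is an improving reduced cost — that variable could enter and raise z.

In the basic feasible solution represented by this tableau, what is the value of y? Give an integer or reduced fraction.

y is basic (row 2); its value is the RHS of that row: 9.

9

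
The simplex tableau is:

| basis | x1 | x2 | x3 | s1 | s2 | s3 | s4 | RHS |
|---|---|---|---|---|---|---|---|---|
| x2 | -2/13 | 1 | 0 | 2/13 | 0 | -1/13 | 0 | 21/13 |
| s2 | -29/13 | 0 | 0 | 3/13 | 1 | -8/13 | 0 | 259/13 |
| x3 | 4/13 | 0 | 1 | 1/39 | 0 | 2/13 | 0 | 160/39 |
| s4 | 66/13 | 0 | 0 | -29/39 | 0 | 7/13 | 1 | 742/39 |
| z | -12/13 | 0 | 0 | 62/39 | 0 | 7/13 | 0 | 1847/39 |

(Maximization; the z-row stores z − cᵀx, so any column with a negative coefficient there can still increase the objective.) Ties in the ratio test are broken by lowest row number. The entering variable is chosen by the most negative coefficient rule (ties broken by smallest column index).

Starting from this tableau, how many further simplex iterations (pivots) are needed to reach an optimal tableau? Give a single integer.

1

pivot: x1 in, s4 out → z = 559/11
No improving column remains; optimal.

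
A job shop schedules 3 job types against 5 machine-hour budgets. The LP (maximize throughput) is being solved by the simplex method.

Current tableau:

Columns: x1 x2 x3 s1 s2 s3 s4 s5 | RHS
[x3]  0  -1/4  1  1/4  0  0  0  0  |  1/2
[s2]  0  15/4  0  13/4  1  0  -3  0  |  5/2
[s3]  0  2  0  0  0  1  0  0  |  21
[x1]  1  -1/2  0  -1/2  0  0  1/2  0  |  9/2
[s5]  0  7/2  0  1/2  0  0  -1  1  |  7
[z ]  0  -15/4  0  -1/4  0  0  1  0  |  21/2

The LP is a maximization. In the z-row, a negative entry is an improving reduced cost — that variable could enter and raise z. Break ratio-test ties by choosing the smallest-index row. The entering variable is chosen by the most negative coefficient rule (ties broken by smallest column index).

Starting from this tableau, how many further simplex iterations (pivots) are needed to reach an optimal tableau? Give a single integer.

3

pivot: x2 in, s2 out → z = 13
pivot: s4 in, s5 out → z = 491/27
pivot: s2 in, x1 out → z = 191/10
No improving column remains; optimal.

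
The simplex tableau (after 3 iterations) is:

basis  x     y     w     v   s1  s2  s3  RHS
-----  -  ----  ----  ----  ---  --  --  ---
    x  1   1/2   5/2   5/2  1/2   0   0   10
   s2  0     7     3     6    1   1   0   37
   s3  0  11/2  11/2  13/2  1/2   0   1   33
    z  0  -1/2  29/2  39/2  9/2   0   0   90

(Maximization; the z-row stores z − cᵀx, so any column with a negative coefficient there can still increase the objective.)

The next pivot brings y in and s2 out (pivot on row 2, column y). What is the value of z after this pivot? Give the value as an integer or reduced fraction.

Minimum ratio for y: 37/7 = 37/7.
z changes by −(z-row coeff of y)·ratio = −(-1/2)·(37/7) = 37/14.
New z = 90 + (37/14) = 1297/14.

1297/14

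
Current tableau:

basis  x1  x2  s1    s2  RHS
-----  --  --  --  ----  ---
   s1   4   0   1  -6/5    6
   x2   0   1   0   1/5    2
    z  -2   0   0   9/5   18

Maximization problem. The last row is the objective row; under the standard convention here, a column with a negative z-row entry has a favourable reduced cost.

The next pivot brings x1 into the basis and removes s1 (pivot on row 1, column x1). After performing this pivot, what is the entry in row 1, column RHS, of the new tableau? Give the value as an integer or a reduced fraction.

Pivot element is row 1, column x1: 4.
Normalize row 1: new (row 1, RHS) = 6/4 = 3/2.
Row 1 is the pivot row, so the entry is 3/2.

3/2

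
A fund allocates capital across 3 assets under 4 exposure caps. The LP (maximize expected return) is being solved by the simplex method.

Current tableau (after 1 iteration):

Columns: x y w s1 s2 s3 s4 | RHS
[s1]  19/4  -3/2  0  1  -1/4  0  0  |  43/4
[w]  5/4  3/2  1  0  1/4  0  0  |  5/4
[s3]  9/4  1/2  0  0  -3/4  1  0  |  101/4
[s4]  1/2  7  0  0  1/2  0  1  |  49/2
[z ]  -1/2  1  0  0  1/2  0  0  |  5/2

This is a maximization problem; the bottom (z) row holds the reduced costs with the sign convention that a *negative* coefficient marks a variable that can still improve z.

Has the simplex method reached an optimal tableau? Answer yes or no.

no

Column x has objective-row coefficient -1/2, which is negative; an improving pivot exists, so not yet optimal.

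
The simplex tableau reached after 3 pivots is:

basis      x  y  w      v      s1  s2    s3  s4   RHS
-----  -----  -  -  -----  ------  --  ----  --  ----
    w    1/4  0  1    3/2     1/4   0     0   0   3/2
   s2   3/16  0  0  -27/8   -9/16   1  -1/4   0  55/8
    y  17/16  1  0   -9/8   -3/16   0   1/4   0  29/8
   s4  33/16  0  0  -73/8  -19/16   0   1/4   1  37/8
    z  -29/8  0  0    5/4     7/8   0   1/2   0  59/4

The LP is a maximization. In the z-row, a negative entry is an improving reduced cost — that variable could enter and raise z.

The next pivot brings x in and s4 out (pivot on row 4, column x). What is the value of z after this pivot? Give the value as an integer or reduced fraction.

Minimum ratio for x: (37/8)/(33/16) = 74/33.
z changes by −(z-row coeff of x)·ratio = −(-29/8)·(74/33) = 1073/132.
New z = 59/4 + (1073/132) = 755/33.

755/33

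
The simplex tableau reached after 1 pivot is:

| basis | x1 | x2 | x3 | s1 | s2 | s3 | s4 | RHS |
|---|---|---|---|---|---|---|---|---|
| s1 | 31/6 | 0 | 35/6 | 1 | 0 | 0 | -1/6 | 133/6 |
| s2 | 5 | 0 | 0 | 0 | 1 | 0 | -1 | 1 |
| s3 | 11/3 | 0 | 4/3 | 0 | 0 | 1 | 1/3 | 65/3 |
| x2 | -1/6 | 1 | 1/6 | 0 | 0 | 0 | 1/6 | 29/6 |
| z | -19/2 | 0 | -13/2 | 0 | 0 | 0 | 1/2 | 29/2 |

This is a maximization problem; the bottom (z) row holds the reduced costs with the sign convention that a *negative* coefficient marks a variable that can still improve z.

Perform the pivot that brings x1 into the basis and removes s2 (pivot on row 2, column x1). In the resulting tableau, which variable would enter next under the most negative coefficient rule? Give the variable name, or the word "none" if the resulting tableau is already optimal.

x3

Pivot element 5. New z-row = old z-row − (-19/2)·(row 2/5).
Updated z-row coefficients: x1: 0, x2: 0, x3: -13/2, s1: 0, s2: 19/10, s3: 0, s4: -7/5.
The most negative is -13/2 in column x3, so x3 would enter next.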